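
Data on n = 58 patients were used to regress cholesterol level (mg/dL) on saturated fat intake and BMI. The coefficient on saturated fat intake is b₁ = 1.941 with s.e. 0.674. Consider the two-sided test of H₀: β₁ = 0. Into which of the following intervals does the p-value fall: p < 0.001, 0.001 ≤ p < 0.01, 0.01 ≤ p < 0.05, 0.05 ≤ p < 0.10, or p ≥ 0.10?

t = 1.941 / 0.674 = 2.880.
df = n − k − 1 = 58 − 2 − 1 = 55.
Two-sided p = 2·P(T_{55} > |t|) ≈ 0.0057.
So 0.001 ≤ p < 0.01.

0.001 ≤ p < 0.01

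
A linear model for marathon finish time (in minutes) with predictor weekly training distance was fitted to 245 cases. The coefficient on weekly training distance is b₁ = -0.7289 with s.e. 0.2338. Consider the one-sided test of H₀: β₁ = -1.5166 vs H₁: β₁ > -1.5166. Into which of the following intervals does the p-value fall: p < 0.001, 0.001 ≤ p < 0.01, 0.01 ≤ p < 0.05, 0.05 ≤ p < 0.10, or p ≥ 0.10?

p < 0.001

t = (-0.7289 − (-1.5166)) / 0.2338 = 3.369.
df = n − 2 = 245 − 2 = 243.
One-sided p = P(T_{243} > t) ≈ 0.0004.
So p < 0.001.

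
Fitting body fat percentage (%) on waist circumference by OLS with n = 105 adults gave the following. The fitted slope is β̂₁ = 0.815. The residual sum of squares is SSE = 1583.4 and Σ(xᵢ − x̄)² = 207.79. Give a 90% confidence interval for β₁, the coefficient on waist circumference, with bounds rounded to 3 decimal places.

(0.364, 1.266)

MSE = SSE/(n − 2) = 1583.4/103 = 15.3728.
SE(β̂₁) = √(MSE/Sₓₓ) = √(15.3728/207.79) = 0.271997.
df = n − 2 = 103.
t* = t_{0.05, 103} = 1.659782.
Margin = t* × SE = 1.659782 × 0.271997 = 0.45146.
CI: 0.815 ± 0.45146 → (0.364, 1.266).
With 90% confidence, each one-unit increase in waist circumference is associated with a change of between 0.364 and 1.266 % in body fat percentage.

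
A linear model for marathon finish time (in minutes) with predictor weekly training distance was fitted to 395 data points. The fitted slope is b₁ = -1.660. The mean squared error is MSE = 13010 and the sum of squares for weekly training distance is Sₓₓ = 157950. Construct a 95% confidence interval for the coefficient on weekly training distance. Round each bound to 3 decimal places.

(-2.224, -1.096)

SE(b₁) = √(MSE/Sₓₓ) = √(13010/157950) = 0.286998.
df = n − 2 = 393.
t* = t_{0.025, 393} = 1.966019.
Margin = t* × SE = 1.966019 × 0.286998 = 0.56424.
CI: -1.660 ± 0.56424 → (-2.224, -1.096).
With 95% confidence, each one-unit increase in weekly training distance is associated with a change of between -2.224 and -1.096 minutes in marathon finish time.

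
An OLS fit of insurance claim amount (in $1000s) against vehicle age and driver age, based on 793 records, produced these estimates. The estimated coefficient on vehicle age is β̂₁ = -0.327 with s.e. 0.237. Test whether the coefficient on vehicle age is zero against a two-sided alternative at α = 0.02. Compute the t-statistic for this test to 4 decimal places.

t = -1.3797

H₀: β₁ = 0 vs H₁: β₁ ≠ 0.
t = (β̂₁ − β₁⁰)/SE = -0.327 / 0.237 = -1.3797.
df = n − k − 1 = 793 − 2 − 1 = 790.
Two-sided p ≈ 0.1681, which is ≥ 0.02, so fail to reject H₀.
The data do not give significant evidence of an association between vehicle age and insurance claim amount, after adjusting for the other predictors.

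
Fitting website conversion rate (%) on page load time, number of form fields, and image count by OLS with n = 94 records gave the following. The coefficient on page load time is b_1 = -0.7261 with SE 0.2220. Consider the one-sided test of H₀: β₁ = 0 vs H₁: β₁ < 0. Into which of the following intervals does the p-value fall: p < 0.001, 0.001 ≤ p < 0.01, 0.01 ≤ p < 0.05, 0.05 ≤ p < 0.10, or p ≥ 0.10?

p < 0.001

t = -0.7261 / 0.2220 = -3.271.
df = n − k − 1 = 94 − 3 − 1 = 90.
One-sided p = P(T_{90} < t) ≈ 0.0008.
So p < 0.001.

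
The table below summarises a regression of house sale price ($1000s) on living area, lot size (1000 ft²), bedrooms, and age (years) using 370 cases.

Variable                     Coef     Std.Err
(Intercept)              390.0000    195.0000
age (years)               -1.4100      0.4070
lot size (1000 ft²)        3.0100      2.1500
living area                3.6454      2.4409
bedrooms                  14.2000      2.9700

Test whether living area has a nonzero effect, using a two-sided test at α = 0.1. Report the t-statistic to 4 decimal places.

t = 1.4935

Read off: b = 3.6454, SE = 2.4409 for living area.
H₀: β₁ = 0 vs H₁: β₁ ≠ 0.
t = 3.6454 / 2.4409 = 1.4935.
df = n − k − 1 = 370 − 4 − 1 = 365.
Two-sided p ≈ 0.1362, which is ≥ 0.1, so fail to reject H₀.
The data do not give significant evidence of an association between living area and house sale price, after adjusting for the other predictors.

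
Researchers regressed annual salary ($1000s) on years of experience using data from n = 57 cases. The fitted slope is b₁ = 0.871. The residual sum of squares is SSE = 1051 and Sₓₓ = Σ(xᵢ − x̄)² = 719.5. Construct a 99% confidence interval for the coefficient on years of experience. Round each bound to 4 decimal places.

(0.4362, 1.3058)

MSE = SSE/(n − 2) = 1051/55 = 19.1091.
SE(b₁) = √(MSE/Sₓₓ) = √(19.1091/719.5) = 0.162969.
df = n − 2 = 55.
t* = t_{0.005, 55} = 2.668216.
Margin = t* × SE = 2.668216 × 0.162969 = 0.434836.
CI: 0.871 ± 0.434836 → (0.4362, 1.3058).
With 99% confidence, each one-unit increase in years of experience is associated with a change of between 0.4362 and 1.3058 $1000s in annual salary.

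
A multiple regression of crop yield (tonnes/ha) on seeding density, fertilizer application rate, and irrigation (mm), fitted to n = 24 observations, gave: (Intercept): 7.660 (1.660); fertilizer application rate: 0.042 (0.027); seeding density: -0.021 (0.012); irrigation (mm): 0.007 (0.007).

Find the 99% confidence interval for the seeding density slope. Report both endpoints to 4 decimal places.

Read off: b = -0.021, SE = 0.012 for seeding density.
df = n − k − 1 = 24 − 3 − 1 = 20.
t* = t_{0.005, 20} = 2.84534.
Margin = t* × SE = 2.84534 × 0.012 = 0.034144.
CI: -0.021 ± 0.034144 → (-0.0551, 0.0131).

(-0.0551, 0.0131)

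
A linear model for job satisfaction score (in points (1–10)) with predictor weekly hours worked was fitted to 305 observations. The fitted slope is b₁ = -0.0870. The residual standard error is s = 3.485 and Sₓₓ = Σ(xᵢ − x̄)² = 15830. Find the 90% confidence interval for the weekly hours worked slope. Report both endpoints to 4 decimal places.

(-0.1327, -0.0413)

SE(b₁) = s/√Sₓₓ = 3.485/√15830 = 0.0276989.
df = n − 2 = 303.
t* = t_{0.05, 303} = 1.649898.
Margin = t* × SE = 1.649898 × 0.0276989 = 0.045700.
CI: -0.0870 ± 0.045700 → (-0.1327, -0.0413).
With 90% confidence, each one-unit increase in weekly hours worked is associated with a change of between -0.1327 and -0.0413 points (1–10) in job satisfaction score.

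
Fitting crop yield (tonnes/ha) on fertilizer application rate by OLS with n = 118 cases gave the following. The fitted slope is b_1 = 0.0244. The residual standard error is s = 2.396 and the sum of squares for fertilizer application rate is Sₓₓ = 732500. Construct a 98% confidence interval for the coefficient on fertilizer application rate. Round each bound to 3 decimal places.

(0.018, 0.031)

SE(b_1) = s/√Sₓₓ = 2.396/√732500 = 0.00279952.
df = n − 2 = 116.
t* = t_{0.01, 116} = 2.358924.
Margin = t* × SE = 2.358924 × 0.00279952 = 0.00660.
CI: 0.0244 ± 0.00660 → (0.018, 0.031).
With 98% confidence, each one-unit increase in fertilizer application rate is associated with a change of between 0.018 and 0.031 tonnes/ha in crop yield.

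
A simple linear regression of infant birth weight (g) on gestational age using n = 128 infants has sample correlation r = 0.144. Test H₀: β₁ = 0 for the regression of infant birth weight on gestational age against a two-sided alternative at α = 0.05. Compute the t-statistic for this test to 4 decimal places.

t = r·√(n − 2)/√(1 − r²) = 0.144·√126/√0.979264 = 1.6334.
df = n − 2 = 126.
Two-sided p ≈ 0.1049, which is ≥ 0.05, so fail to reject H₀.
The data do not give significant evidence of a linear association between gestational age and infant birth weight.

t = 1.6334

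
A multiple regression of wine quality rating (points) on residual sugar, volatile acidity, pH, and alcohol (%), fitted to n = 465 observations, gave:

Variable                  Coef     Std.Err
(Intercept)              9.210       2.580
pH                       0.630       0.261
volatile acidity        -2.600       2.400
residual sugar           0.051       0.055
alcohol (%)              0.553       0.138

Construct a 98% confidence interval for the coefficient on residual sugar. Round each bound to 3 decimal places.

Read off: b = 0.051, SE = 0.055 for residual sugar.
df = n − k − 1 = 465 − 4 − 1 = 460.
t* = t_{0.01, 460} = 2.334482.
Margin = t* × SE = 2.334482 × 0.055 = 0.12840.
CI: 0.051 ± 0.12840 → (-0.077, 0.179).

(-0.077, 0.179)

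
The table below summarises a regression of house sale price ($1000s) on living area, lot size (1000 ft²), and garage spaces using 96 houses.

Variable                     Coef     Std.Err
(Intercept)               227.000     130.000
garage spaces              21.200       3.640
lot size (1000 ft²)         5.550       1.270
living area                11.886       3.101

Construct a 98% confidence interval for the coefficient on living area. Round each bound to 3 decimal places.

Read off: b = 11.886, SE = 3.101 for living area.
df = n − k − 1 = 96 − 3 − 1 = 92.
t* = t_{0.01, 92} = 2.367566.
Margin = t* × SE = 2.367566 × 3.101 = 7.34182.
CI: 11.886 ± 7.34182 → (4.544, 19.228).

(4.544, 19.228)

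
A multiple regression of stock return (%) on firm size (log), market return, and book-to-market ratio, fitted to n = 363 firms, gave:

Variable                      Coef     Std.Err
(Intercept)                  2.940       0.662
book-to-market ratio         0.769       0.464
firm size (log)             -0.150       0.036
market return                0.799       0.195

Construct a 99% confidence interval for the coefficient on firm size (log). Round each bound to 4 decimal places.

(-0.2432, -0.0568)

Read off: b = -0.150, SE = 0.036 for firm size (log).
df = n − k − 1 = 363 − 3 − 1 = 359.
t* = t_{0.005, 359} = 2.589593.
Margin = t* × SE = 2.589593 × 0.036 = 0.093225.
CI: -0.150 ± 0.093225 → (-0.2432, -0.0568).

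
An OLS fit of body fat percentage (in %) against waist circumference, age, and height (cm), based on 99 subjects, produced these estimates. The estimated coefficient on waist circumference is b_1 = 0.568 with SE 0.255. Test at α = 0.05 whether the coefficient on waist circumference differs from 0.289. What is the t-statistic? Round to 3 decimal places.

t = 1.094

H₀: β₁ = 0.289 vs H₁: β₁ ≠ 0.289.
t = (b_1 − β₁⁰)/SE = (0.568 − 0.289) / 0.255 = 1.094.
df = n − k − 1 = 99 − 3 − 1 = 95.
Two-sided p ≈ 0.2767, which is ≥ 0.05, so fail to reject H₀.
The data are consistent with a true slope of 0.289 % per unit of waist circumference, holding the other predictors fixed.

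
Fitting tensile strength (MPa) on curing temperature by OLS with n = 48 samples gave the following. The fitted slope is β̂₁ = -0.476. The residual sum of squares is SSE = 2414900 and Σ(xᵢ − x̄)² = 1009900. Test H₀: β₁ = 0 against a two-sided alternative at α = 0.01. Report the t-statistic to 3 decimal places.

MSE = SSE/(n − 2) = 2414900/46 = 52497.8.
SE(β̂₁) = √(MSE/Sₓₓ) = √(52497.8/1009900) = 0.227998.
t = -0.476 / 0.227998 = -2.088.
df = n − 2 = 46.
Two-sided p ≈ 0.0424, which is ≥ 0.01, so fail to reject H₀.
The data do not give significant evidence of an association between curing temperature and tensile strength.

t = -2.088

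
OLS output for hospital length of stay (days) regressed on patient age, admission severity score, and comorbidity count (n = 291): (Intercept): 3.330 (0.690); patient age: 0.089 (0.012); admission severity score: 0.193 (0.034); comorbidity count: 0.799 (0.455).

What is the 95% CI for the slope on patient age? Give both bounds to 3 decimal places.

(0.065, 0.113)

Read off: b = 0.089, SE = 0.012 for patient age.
df = n − k − 1 = 291 − 3 − 1 = 287.
t* = t_{0.025, 287} = 1.968264.
Margin = t* × SE = 1.968264 × 0.012 = 0.02362.
CI: 0.089 ± 0.02362 → (0.065, 0.113).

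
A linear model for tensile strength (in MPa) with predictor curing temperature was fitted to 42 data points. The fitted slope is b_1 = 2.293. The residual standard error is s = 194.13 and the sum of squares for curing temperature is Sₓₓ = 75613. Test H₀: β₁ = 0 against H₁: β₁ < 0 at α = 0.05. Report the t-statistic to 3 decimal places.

t = 3.248

SE(b_1) = s/√Sₓₓ = 194.13/√75613 = 0.705983.
t = 2.293 / 0.705983 = 3.248.
df = n − 2 = 40.
One-sided p ≈ 0.9988, which is ≥ 0.05, so fail to reject H₀.
The data do not give significant evidence that the true slope on curing temperature is negative.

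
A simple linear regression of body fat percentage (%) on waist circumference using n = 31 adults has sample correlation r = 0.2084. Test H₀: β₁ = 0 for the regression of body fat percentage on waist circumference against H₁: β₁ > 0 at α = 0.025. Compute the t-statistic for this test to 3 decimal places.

t = 1.147

t = r·√(n − 2)/√(1 − r²) = 0.2084·√29/√0.956569 = 1.147.
df = n − 2 = 29.
One-sided p ≈ 0.1303, which is ≥ 0.025, so fail to reject H₀.
The data do not give significant evidence of a linear association between waist circumference and body fat percentage.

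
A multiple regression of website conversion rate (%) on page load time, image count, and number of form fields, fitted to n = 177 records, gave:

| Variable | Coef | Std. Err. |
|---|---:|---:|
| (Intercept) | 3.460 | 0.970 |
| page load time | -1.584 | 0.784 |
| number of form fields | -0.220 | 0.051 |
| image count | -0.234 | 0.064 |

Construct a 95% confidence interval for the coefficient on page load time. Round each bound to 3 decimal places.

(-3.131, -0.037)

Read off: b = -1.584, SE = 0.784 for page load time.
df = n − k − 1 = 177 − 3 − 1 = 173.
t* = t_{0.025, 173} = 1.973771.
Margin = t* × SE = 1.973771 × 0.784 = 1.54744.
CI: -1.584 ± 1.54744 → (-3.131, -0.037).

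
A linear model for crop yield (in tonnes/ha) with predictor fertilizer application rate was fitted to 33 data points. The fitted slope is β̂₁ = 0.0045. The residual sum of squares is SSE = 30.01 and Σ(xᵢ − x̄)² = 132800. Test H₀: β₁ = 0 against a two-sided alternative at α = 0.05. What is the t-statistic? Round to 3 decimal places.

MSE = SSE/(n − 2) = 30.01/31 = 0.968065.
SE(β̂₁) = √(MSE/Sₓₓ) = √(0.968065/132800) = 0.00269993.
t = 0.0045 / 0.00269993 = 1.667.
df = n − 2 = 31.
Two-sided p ≈ 0.1056, which is ≥ 0.05, so fail to reject H₀.
The data do not give significant evidence of an association between fertilizer application rate and crop yield.

t = 1.667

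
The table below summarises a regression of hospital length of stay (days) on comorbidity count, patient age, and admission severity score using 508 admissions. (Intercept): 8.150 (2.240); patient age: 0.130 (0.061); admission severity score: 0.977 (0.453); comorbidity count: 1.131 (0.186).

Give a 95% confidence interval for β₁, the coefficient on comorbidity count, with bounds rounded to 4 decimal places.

(0.7656, 1.4964)

Read off: b = 1.131, SE = 0.186 for comorbidity count.
df = n − k − 1 = 508 − 3 − 1 = 504.
t* = t_{0.025, 504} = 1.964682.
Margin = t* × SE = 1.964682 × 0.186 = 0.365431.
CI: 1.131 ± 0.365431 → (0.7656, 1.4964).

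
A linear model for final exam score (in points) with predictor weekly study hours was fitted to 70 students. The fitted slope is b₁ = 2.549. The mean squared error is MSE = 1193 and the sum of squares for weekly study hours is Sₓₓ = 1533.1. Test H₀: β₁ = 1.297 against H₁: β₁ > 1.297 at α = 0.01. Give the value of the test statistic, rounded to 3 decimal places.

SE(b₁) = √(MSE/Sₓₓ) = √(1193/1533.1) = 0.882135.
t = (2.549 − 1.297) / 0.882135 = 1.419.
df = n − 2 = 68.
One-sided p ≈ 0.0802, which is ≥ 0.01, so fail to reject H₀.
The data do not give significant evidence that the true slope on weekly study hours exceeds 1.297 points per unit.

t = 1.419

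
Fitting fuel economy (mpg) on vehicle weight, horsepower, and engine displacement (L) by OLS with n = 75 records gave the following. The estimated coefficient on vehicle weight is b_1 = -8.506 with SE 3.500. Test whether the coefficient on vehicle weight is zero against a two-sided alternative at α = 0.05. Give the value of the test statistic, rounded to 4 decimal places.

t = -2.4303

H₀: β₁ = 0 vs H₁: β₁ ≠ 0.
t = (b_1 − β₁⁰)/SE = -8.506 / 3.500 = -2.4303.
df = n − k − 1 = 75 − 3 − 1 = 71.
Two-sided p ≈ 0.0176, which is < 0.05, so reject H₀.
There is evidence that vehicle weight is associated with fuel economy, holding the other predictors fixed.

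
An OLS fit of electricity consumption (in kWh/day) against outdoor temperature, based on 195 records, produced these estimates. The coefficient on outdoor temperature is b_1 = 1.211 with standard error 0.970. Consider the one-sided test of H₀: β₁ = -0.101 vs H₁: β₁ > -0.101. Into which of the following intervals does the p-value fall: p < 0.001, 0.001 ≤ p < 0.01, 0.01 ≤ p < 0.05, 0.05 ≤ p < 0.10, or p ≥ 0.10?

t = (1.211 − (-0.101)) / 0.970 = 1.353.
df = n − 2 = 195 − 2 = 193.
One-sided p = P(T_{193} > t) ≈ 0.0889.
So 0.05 ≤ p < 0.10.

0.05 ≤ p < 0.10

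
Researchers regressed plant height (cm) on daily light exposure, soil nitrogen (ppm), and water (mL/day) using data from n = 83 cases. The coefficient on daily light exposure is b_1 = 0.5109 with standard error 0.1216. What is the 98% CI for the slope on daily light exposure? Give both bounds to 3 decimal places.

df = n − k − 1 = 83 − 3 − 1 = 79.
t* = t_{0.01, 79} = 2.374482.
Margin = t* × SE = 2.374482 × 0.1216 = 0.28874.
CI: 0.5109 ± 0.28874 → (0.222, 0.800).
With 98% confidence, each one-unit increase in daily light exposure is associated with a change of between 0.222 and 0.800 cm in plant height, holding the other predictors fixed.

(0.222, 0.800)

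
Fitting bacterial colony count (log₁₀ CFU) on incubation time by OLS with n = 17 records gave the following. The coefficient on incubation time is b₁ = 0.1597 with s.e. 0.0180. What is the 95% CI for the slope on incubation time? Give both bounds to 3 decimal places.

df = n − 2 = 17 − 2 = 15.
t* = t_{0.025, 15} = 2.13145.
Margin = t* × SE = 2.13145 × 0.0180 = 0.03837.
CI: 0.1597 ± 0.03837 → (0.121, 0.198).
With 95% confidence, each one-unit increase in incubation time is associated with a change of between 0.121 and 0.198 log₁₀ CFU in bacterial colony count.

(0.121, 0.198)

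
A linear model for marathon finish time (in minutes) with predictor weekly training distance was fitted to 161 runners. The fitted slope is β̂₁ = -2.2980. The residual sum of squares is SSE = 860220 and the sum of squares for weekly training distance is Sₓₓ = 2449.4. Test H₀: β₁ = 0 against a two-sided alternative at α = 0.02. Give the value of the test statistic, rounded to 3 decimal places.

t = -1.546

MSE = SSE/(n − 2) = 860220/159 = 5410.19.
SE(β̂₁) = √(MSE/Sₓₓ) = √(5410.19/2449.4) = 1.4862.
t = -2.2980 / 1.4862 = -1.546.
df = n − 2 = 159.
Two-sided p ≈ 0.1240, which is ≥ 0.02, so fail to reject H₀.
The data do not give significant evidence of an association between weekly training distance and marathon finish time.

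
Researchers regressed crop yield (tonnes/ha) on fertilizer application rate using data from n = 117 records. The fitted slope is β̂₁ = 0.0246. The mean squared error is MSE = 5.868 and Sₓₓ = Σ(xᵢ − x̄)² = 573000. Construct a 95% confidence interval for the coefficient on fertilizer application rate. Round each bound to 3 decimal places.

(0.018, 0.031)

SE(β̂₁) = √(MSE/Sₓₓ) = √(5.868/573000) = 0.00320013.
df = n − 2 = 115.
t* = t_{0.025, 115} = 1.980808.
Margin = t* × SE = 1.980808 × 0.00320013 = 0.00634.
CI: 0.0246 ± 0.00634 → (0.018, 0.031).
With 95% confidence, each one-unit increase in fertilizer application rate is associated with a change of between 0.018 and 0.031 tonnes/ha in crop yield.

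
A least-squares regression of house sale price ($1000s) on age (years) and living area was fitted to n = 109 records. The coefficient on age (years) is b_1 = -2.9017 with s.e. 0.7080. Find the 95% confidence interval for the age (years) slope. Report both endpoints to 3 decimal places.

(-4.305, -1.498)

df = n − k − 1 = 109 − 2 − 1 = 106.
t* = t_{0.025, 106} = 1.982597.
Margin = t* × SE = 1.982597 × 0.7080 = 1.40368.
CI: -2.9017 ± 1.40368 → (-4.305, -1.498).
With 95% confidence, each one-unit increase in age (years) is associated with a change of between -4.305 and -1.498 $1000s in house sale price, holding the other predictors fixed.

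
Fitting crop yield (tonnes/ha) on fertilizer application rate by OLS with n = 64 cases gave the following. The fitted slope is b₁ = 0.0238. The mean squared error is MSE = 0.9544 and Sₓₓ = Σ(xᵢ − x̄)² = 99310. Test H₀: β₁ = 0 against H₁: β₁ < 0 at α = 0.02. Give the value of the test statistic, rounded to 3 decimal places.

t = 7.677

SE(b₁) = √(MSE/Sₓₓ) = √(0.9544/99310) = 0.00310005.
t = 0.0238 / 0.00310005 = 7.677.
df = n − 2 = 62.
One-sided p ≈ 1.0000, which is ≥ 0.02, so fail to reject H₀.
The data do not give significant evidence that the true slope on fertilizer application rate is negative.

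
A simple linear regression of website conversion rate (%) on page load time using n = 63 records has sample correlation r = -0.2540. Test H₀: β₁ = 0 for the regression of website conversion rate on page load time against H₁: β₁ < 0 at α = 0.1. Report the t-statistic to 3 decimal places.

t = -2.051

t = r·√(n − 2)/√(1 − r²) = -0.2540·√61/√0.935484 = -2.051.
df = n − 2 = 61.
One-sided p ≈ 0.0223, which is < 0.1, so reject H₀.
There is evidence of a linear association between page load time and website conversion rate.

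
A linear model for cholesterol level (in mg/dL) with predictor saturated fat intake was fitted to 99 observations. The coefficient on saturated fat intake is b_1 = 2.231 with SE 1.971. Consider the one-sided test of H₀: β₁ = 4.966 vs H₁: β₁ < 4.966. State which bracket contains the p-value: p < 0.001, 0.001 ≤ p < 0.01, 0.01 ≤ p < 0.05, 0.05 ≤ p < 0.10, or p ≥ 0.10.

0.05 ≤ p < 0.10

t = (2.231 − 4.966) / 1.971 = -1.388.
df = n − 2 = 99 − 2 = 97.
One-sided p = P(T_{97} < t) ≈ 0.0842.
So 0.05 ≤ p < 0.10.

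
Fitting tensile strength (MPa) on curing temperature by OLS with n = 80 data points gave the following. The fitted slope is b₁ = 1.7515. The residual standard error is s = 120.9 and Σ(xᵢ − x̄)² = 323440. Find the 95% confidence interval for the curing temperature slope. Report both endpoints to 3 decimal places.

(1.328, 2.175)

SE(b₁) = s/√Sₓₓ = 120.9/√323440 = 0.212583.
df = n − 2 = 78.
t* = t_{0.025, 78} = 1.990847.
Margin = t* × SE = 1.990847 × 0.212583 = 0.42322.
CI: 1.7515 ± 0.42322 → (1.328, 2.175).
With 95% confidence, each one-unit increase in curing temperature is associated with a change of between 1.328 and 2.175 MPa in tensile strength.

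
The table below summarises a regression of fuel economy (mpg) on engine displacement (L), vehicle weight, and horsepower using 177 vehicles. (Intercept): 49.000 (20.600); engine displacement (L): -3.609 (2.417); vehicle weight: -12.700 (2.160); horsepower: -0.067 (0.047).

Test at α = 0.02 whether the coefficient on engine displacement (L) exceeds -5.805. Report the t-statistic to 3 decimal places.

t = 0.909

Read off: b = -3.609, SE = 2.417 for engine displacement (L).
H₀: β₁ = -5.805 vs H₁: β₁ > -5.805.
t = (-3.609 − (-5.805)) / 2.417 = 0.909.
df = n − k − 1 = 177 − 3 − 1 = 173.
One-sided p ≈ 0.1824, which is ≥ 0.02, so fail to reject H₀.
The data do not give significant evidence that the true slope on engine displacement (L) exceeds -5.805 mpg per unit, holding the other predictors fixed.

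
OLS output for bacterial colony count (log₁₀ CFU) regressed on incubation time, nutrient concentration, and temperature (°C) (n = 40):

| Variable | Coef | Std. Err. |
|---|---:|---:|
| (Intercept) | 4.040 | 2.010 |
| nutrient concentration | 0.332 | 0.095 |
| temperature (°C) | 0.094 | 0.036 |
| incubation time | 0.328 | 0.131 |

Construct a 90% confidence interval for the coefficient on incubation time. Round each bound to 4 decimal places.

(0.1068, 0.5492)

Read off: b = 0.328, SE = 0.131 for incubation time.
df = n − k − 1 = 40 − 3 − 1 = 36.
t* = t_{0.05, 36} = 1.688298.
Margin = t* × SE = 1.688298 × 0.131 = 0.221167.
CI: 0.328 ± 0.221167 → (0.1068, 0.5492).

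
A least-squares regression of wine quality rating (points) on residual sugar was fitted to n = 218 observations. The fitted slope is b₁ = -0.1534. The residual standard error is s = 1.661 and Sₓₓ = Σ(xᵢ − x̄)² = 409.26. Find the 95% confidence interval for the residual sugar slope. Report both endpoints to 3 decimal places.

SE(b₁) = s/√Sₓₓ = 1.661/√409.26 = 0.0821051.
df = n − 2 = 216.
t* = t_{0.025, 216} = 1.971007.
Margin = t* × SE = 1.971007 × 0.0821051 = 0.16183.
CI: -0.1534 ± 0.16183 → (-0.315, 0.008).
With 95% confidence, each one-unit increase in residual sugar is associated with a change of between -0.315 and 0.008 points in wine quality rating.

(-0.315, 0.008)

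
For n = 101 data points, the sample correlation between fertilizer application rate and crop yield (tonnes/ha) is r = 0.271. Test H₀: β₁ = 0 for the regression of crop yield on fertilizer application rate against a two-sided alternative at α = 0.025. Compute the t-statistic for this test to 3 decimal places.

t = 2.801

t = r·√(n − 2)/√(1 − r²) = 0.271·√99/√0.926559 = 2.801.
df = n − 2 = 99.
Two-sided p ≈ 0.0061, which is < 0.025, so reject H₀.
There is evidence of a linear association between fertilizer application rate and crop yield.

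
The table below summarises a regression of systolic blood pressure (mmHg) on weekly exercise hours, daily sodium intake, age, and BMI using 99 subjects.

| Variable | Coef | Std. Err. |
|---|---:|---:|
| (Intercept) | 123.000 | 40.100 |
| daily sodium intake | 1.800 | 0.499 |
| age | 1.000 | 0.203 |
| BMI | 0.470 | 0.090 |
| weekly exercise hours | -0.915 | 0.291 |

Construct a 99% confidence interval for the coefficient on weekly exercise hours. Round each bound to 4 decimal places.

(-1.6801, -0.1499)

Read off: b = -0.915, SE = 0.291 for weekly exercise hours.
df = n − k − 1 = 99 − 4 − 1 = 94.
t* = t_{0.005, 94} = 2.629148.
Margin = t* × SE = 2.629148 × 0.291 = 0.765082.
CI: -0.915 ± 0.765082 → (-1.6801, -0.1499).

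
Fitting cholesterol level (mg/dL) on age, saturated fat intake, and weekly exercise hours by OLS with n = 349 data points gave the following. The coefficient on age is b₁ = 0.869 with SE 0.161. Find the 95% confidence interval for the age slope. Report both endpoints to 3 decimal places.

(0.552, 1.186)

df = n − k − 1 = 349 − 3 − 1 = 345.
t* = t_{0.025, 345} = 1.966864.
Margin = t* × SE = 1.966864 × 0.161 = 0.31667.
CI: 0.869 ± 0.31667 → (0.552, 1.186).
With 95% confidence, each one-unit increase in age is associated with a change of between 0.552 and 1.186 mg/dL in cholesterol level, holding the other predictors fixed.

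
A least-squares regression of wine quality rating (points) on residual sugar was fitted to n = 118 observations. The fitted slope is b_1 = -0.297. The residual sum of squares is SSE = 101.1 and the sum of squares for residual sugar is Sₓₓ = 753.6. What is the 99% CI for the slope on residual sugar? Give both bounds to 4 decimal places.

(-0.3861, -0.2079)

MSE = SSE/(n − 2) = 101.1/116 = 0.871552.
SE(b_1) = √(MSE/Sₓₓ) = √(0.871552/753.6) = 0.0340076.
df = n − 2 = 116.
t* = t_{0.005, 116} = 2.618878.
Margin = t* × SE = 2.618878 × 0.0340076 = 0.089062.
CI: -0.297 ± 0.089062 → (-0.3861, -0.2079).
With 99% confidence, each one-unit increase in residual sugar is associated with a change of between -0.3861 and -0.2079 points in wine quality rating.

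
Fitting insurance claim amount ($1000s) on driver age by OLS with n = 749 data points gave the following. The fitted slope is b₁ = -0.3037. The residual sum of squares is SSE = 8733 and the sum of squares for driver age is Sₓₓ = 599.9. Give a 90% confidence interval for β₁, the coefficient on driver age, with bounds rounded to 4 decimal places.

MSE = SSE/(n − 2) = 8733/747 = 11.6908.
SE(b₁) = √(MSE/Sₓₓ) = √(11.6908/599.9) = 0.139599.
df = n − 2 = 747.
t* = t_{0.05, 747} = 1.646896.
Margin = t* × SE = 1.646896 × 0.139599 = 0.229905.
CI: -0.3037 ± 0.229905 → (-0.5336, -0.0738).
With 90% confidence, each one-unit increase in driver age is associated with a change of between -0.5336 and -0.0738 $1000s in insurance claim amount.

(-0.5336, -0.0738)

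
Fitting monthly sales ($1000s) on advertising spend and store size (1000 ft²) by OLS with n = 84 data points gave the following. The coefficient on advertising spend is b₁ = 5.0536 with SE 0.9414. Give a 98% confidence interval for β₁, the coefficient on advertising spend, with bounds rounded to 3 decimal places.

df = n − k − 1 = 84 − 2 − 1 = 81.
t* = t_{0.01, 81} = 2.37327.
Margin = t* × SE = 2.37327 × 0.9414 = 2.23420.
CI: 5.0536 ± 2.23420 → (2.819, 7.288).
With 98% confidence, each one-unit increase in advertising spend is associated with a change of between 2.819 and 7.288 $1000s in monthly sales, holding the other predictors fixed.

(2.819, 7.288)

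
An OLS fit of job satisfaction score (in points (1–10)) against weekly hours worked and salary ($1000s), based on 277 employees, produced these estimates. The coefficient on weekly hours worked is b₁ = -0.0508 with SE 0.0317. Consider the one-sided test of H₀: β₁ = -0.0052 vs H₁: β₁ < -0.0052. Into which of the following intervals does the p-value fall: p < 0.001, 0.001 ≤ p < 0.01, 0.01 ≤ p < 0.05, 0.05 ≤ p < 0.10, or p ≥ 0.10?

0.05 ≤ p < 0.10

t = (-0.0508 − (-0.0052)) / 0.0317 = -1.438.
df = n − k − 1 = 277 − 2 − 1 = 274.
One-sided p = P(T_{274} < t) ≈ 0.0757.
So 0.05 ≤ p < 0.10.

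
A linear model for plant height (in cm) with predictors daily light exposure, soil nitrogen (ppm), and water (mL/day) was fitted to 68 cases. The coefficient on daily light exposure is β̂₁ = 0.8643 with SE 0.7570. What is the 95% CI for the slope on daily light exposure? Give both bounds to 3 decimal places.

df = n − k − 1 = 68 − 3 − 1 = 64.
t* = t_{0.025, 64} = 1.99773.
Margin = t* × SE = 1.99773 × 0.7570 = 1.51228.
CI: 0.8643 ± 1.51228 → (-0.648, 2.377).
With 95% confidence, each one-unit increase in daily light exposure is associated with a change of between -0.648 and 2.377 cm in plant height, holding the other predictors fixed.

(-0.648, 2.377)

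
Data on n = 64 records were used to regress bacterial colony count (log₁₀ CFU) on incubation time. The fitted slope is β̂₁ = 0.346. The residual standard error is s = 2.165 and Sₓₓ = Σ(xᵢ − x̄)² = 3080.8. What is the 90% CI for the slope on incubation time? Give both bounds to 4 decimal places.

SE(β̂₁) = s/√Sₓₓ = 2.165/√3080.8 = 0.0390055.
df = n − 2 = 62.
t* = t_{0.05, 62} = 1.669804.
Margin = t* × SE = 1.669804 × 0.0390055 = 0.065132.
CI: 0.346 ± 0.065132 → (0.2809, 0.4111).
With 90% confidence, each one-unit increase in incubation time is associated with a change of between 0.2809 and 0.4111 log₁₀ CFU in bacterial colony count.

(0.2809, 0.4111)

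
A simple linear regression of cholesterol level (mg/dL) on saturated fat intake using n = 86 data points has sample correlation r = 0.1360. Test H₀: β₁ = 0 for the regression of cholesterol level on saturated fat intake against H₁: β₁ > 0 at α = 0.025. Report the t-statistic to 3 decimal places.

t = 1.258

t = r·√(n − 2)/√(1 − r²) = 0.1360·√84/√0.981504 = 1.258.
df = n − 2 = 84.
One-sided p ≈ 0.1059, which is ≥ 0.025, so fail to reject H₀.
The data do not give significant evidence of a linear association between saturated fat intake and cholesterol level.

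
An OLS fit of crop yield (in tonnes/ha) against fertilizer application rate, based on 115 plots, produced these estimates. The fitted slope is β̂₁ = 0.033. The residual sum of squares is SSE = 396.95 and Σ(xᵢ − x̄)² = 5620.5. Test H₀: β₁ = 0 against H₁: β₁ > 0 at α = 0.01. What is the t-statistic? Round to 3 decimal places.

MSE = SSE/(n − 2) = 396.95/113 = 3.51283.
SE(β̂₁) = √(MSE/Sₓₓ) = √(3.51283/5620.5) = 0.0250001.
t = 0.033 / 0.0250001 = 1.320.
df = n − 2 = 113.
One-sided p ≈ 0.0948, which is ≥ 0.01, so fail to reject H₀.
The data do not give significant evidence that the true slope on fertilizer application rate is positive.

t = 1.320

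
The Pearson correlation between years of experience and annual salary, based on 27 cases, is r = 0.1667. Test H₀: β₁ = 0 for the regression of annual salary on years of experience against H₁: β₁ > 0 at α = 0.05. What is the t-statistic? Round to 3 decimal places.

t = r·√(n − 2)/√(1 − r²) = 0.1667·√25/√0.972211 = 0.845.
df = n − 2 = 25.
One-sided p ≈ 0.2030, which is ≥ 0.05, so fail to reject H₀.
The data do not give significant evidence of a linear association between years of experience and annual salary.

t = 0.845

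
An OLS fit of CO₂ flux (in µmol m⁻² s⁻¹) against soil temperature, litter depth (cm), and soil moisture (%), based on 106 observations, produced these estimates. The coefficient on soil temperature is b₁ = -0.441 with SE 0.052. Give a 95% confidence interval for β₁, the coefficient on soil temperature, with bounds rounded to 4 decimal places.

(-0.5441, -0.3379)

df = n − k − 1 = 106 − 3 − 1 = 102.
t* = t_{0.025, 102} = 1.983495.
Margin = t* × SE = 1.983495 × 0.052 = 0.103142.
CI: -0.441 ± 0.103142 → (-0.5441, -0.3379).
With 95% confidence, each one-unit increase in soil temperature is associated with a change of between -0.5441 and -0.3379 µmol m⁻² s⁻¹ in CO₂ flux, holding the other predictors fixed.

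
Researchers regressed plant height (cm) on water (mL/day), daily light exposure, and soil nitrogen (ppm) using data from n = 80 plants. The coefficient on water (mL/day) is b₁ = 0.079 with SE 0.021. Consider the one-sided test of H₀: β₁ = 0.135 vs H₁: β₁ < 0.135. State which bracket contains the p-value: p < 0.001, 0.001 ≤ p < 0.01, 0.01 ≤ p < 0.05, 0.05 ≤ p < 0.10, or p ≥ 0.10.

t = (0.079 − 0.135) / 0.021 = -2.667.
df = n − k − 1 = 80 − 3 − 1 = 76.
One-sided p = P(T_{76} < t) ≈ 0.0047.
So 0.001 ≤ p < 0.01.

0.001 ≤ p < 0.01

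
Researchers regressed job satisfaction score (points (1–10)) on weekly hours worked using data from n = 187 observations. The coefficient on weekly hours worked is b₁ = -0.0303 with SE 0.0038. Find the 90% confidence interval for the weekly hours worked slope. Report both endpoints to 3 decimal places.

df = n − 2 = 187 − 2 = 185.
t* = t_{0.05, 185} = 1.653132.
Margin = t* × SE = 1.653132 × 0.0038 = 0.00628.
CI: -0.0303 ± 0.00628 → (-0.037, -0.024).
With 90% confidence, each one-unit increase in weekly hours worked is associated with a change of between -0.037 and -0.024 points (1–10) in job satisfaction score.

(-0.037, -0.024)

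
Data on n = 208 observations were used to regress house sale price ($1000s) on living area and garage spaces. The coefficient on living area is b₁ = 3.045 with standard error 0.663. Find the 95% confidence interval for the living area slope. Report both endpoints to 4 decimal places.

(1.7378, 4.3522)

df = n − k − 1 = 208 − 2 − 1 = 205.
t* = t_{0.025, 205} = 1.971603.
Margin = t* × SE = 1.971603 × 0.663 = 1.307173.
CI: 3.045 ± 1.307173 → (1.7378, 4.3522).
With 95% confidence, each one-unit increase in living area is associated with a change of between 1.7378 and 4.3522 $1000s in house sale price, holding the other predictors fixed.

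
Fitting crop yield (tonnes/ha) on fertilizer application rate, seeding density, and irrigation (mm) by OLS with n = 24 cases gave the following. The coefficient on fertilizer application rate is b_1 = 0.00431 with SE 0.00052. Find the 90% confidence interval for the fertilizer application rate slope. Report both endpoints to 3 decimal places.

(0.003, 0.005)

df = n − k − 1 = 24 − 3 − 1 = 20.
t* = t_{0.05, 20} = 1.724718.
Margin = t* × SE = 1.724718 × 0.00052 = 0.00090.
CI: 0.00431 ± 0.00090 → (0.003, 0.005).
With 90% confidence, each one-unit increase in fertilizer application rate is associated with a change of between 0.003 and 0.005 tonnes/ha in crop yield, holding the other predictors fixed.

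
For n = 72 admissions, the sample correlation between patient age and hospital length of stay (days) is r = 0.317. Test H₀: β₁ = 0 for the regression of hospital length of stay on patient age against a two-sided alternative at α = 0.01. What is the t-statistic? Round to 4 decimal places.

t = 2.7964

t = r·√(n − 2)/√(1 − r²) = 0.317·√70/√0.899511 = 2.7964.
df = n − 2 = 70.
Two-sided p ≈ 0.0067, which is < 0.01, so reject H₀.
There is evidence of a linear association between patient age and hospital length of stay.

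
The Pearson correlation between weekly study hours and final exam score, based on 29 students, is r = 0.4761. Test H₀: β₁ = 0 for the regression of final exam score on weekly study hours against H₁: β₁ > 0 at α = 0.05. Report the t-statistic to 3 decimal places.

t = 2.813

t = r·√(n − 2)/√(1 − r²) = 0.4761·√27/√0.773329 = 2.813.
df = n − 2 = 27.
One-sided p ≈ 0.0045, which is < 0.05, so reject H₀.
There is evidence of a linear association between weekly study hours and final exam score.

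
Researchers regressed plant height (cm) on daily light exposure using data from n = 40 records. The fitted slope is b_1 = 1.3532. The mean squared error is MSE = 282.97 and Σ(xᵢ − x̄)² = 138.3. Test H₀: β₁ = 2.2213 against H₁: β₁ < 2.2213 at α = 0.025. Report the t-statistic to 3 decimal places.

t = -0.607

SE(b_1) = √(MSE/Sₓₓ) = √(282.97/138.3) = 1.43041.
t = (1.3532 − 2.2213) / 1.43041 = -0.607.
df = n − 2 = 38.
One-sided p ≈ 0.2738, which is ≥ 0.025, so fail to reject H₀.
The data do not give significant evidence that the true slope on daily light exposure is below 2.2213 cm per unit.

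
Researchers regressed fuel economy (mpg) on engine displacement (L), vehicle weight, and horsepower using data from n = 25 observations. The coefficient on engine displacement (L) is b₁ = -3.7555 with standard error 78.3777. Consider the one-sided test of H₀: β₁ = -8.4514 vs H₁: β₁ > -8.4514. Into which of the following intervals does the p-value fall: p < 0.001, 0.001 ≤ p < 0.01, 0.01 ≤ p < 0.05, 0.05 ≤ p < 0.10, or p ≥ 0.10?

p ≥ 0.10

t = (-3.7555 − (-8.4514)) / 78.3777 = 0.060.
df = n − k − 1 = 25 − 3 − 1 = 21.
One-sided p = P(T_{21} > t) ≈ 0.4764.
So p ≥ 0.10.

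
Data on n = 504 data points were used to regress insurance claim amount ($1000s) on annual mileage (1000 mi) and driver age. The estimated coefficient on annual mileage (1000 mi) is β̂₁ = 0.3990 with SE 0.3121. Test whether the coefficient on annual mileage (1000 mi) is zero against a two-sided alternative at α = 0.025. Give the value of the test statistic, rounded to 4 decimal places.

H₀: β₁ = 0 vs H₁: β₁ ≠ 0.
t = (β̂₁ − β₁⁰)/SE = 0.3990 / 0.3121 = 1.2784.
df = n − k − 1 = 504 − 2 − 1 = 501.
Two-sided p ≈ 0.2017, which is ≥ 0.025, so fail to reject H₀.
The data do not give significant evidence of an association between annual mileage (1000 mi) and insurance claim amount, after adjusting for the other predictors.

t = 1.2784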